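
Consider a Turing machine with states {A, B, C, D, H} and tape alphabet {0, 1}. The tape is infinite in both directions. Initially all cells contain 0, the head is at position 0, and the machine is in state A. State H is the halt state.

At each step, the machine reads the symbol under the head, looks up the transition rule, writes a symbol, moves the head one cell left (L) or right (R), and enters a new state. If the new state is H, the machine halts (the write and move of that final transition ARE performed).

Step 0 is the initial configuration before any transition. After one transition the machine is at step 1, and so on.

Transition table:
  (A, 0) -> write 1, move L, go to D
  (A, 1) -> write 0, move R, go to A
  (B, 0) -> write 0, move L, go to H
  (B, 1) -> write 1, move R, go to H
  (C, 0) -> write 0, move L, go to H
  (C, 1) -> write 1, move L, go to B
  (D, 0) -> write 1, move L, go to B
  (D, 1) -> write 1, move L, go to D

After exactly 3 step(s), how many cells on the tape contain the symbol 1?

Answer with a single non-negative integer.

Answer: 2

Derivation:
Step 1: in state A at pos 0, read 0 -> (A,0)->write 1,move L,goto D. Now: state=D, head=-1, tape[-2..1]=0010 (head:  ^)
Step 2: in state D at pos -1, read 0 -> (D,0)->write 1,move L,goto B. Now: state=B, head=-2, tape[-3..1]=00110 (head:  ^)
Step 3: in state B at pos -2, read 0 -> (B,0)->write 0,move L,goto H. Now: state=H, head=-3, tape[-4..1]=000110 (head:  ^)
Cells containing 1 after step 3: {-1, 0} -> 2 cell(s)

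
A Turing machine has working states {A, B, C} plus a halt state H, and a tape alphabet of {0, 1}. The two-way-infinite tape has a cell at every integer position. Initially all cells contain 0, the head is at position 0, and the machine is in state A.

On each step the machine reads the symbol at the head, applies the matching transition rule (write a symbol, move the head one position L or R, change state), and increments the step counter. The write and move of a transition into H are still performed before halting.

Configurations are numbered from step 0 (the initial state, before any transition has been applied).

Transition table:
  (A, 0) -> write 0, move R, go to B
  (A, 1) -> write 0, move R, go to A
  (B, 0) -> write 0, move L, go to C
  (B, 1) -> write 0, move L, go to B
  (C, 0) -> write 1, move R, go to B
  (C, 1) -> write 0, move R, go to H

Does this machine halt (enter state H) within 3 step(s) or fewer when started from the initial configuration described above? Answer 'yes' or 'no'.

Answer: no

Derivation:
Step 1: in state A at pos 0, read 0 -> (A,0)->write 0,move R,goto B. Now: state=B, head=1, tape[-1..2]=0000 (head:   ^)
Step 2: in state B at pos 1, read 0 -> (B,0)->write 0,move L,goto C. Now: state=C, head=0, tape[-1..2]=0000 (head:  ^)
Step 3: in state C at pos 0, read 0 -> (C,0)->write 1,move R,goto B. Now: state=B, head=1, tape[-1..2]=0100 (head:   ^)
After 3 step(s): state = B (not H) -> not halted within 3 -> no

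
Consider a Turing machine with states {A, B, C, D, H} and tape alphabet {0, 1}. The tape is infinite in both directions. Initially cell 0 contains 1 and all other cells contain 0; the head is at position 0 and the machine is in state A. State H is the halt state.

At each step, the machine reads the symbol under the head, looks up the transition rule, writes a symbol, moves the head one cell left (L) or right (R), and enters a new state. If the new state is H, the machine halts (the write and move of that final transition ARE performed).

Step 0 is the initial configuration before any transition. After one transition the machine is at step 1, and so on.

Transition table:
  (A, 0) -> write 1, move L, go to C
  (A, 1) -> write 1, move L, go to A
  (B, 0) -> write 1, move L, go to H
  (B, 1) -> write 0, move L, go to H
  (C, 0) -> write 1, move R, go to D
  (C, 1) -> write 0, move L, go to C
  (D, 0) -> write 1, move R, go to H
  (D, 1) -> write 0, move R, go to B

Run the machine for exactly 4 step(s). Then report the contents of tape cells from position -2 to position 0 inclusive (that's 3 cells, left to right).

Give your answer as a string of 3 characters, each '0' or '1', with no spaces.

Answer: 101

Derivation:
Step 1: in state A at pos 0, read 1 -> (A,1)->write 1,move L,goto A. Now: state=A, head=-1, tape[-2..1]=0010 (head:  ^)
Step 2: in state A at pos -1, read 0 -> (A,0)->write 1,move L,goto C. Now: state=C, head=-2, tape[-3..1]=00110 (head:  ^)
Step 3: in state C at pos -2, read 0 -> (C,0)->write 1,move R,goto D. Now: state=D, head=-1, tape[-3..1]=01110 (head:   ^)
Step 4: in state D at pos -1, read 1 -> (D,1)->write 0,move R,goto B. Now: state=B, head=0, tape[-3..1]=01010 (head:    ^)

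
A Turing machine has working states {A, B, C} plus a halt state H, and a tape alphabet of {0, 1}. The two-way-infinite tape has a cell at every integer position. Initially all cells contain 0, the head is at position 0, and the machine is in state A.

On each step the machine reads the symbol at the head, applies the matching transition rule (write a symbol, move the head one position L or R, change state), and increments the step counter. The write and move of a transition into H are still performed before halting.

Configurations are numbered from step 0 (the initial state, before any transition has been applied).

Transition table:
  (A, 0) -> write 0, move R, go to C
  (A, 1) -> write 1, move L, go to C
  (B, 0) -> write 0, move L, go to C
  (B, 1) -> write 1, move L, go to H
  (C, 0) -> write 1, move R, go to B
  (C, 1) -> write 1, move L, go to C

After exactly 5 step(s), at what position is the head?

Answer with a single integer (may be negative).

Step 1: in state A at pos 0, read 0 -> (A,0)->write 0,move R,goto C. Now: state=C, head=1, tape[-1..2]=0000 (head:   ^)
Step 2: in state C at pos 1, read 0 -> (C,0)->write 1,move R,goto B. Now: state=B, head=2, tape[-1..3]=00100 (head:    ^)
Step 3: in state B at pos 2, read 0 -> (B,0)->write 0,move L,goto C. Now: state=C, head=1, tape[-1..3]=00100 (head:   ^)
Step 4: in state C at pos 1, read 1 -> (C,1)->write 1,move L,goto C. Now: state=C, head=0, tape[-1..3]=00100 (head:  ^)
Step 5: in state C at pos 0, read 0 -> (C,0)->write 1,move R,goto B. Now: state=B, head=1, tape[-1..3]=01100 (head:   ^)

Answer: 1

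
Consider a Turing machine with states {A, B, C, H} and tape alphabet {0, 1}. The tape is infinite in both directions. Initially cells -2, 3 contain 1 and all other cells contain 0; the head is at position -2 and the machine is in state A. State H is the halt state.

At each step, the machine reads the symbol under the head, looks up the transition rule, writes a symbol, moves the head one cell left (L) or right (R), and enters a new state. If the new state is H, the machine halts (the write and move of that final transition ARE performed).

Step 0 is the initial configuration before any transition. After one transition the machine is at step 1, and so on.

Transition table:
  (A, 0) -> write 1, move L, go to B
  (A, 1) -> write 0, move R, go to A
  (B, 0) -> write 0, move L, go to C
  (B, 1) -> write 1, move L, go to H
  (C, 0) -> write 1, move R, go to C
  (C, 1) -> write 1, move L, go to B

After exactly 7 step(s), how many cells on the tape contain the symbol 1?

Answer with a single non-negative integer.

Answer: 4

Derivation:
Step 1: in state A at pos -2, read 1 -> (A,1)->write 0,move R,goto A. Now: state=A, head=-1, tape[-3..4]=00000010 (head:   ^)
Step 2: in state A at pos -1, read 0 -> (A,0)->write 1,move L,goto B. Now: state=B, head=-2, tape[-3..4]=00100010 (head:  ^)
Step 3: in state B at pos -2, read 0 -> (B,0)->write 0,move L,goto C. Now: state=C, head=-3, tape[-4..4]=000100010 (head:  ^)
Step 4: in state C at pos -3, read 0 -> (C,0)->write 1,move R,goto C. Now: state=C, head=-2, tape[-4..4]=010100010 (head:   ^)
Step 5: in state C at pos -2, read 0 -> (C,0)->write 1,move R,goto C. Now: state=C, head=-1, tape[-4..4]=011100010 (head:    ^)
Step 6: in state C at pos -1, read 1 -> (C,1)->write 1,move L,goto B. Now: state=B, head=-2, tape[-4..4]=011100010 (head:   ^)
Step 7: in state B at pos -2, read 1 -> (B,1)->write 1,move L,goto H. Now: state=H, head=-3, tape[-4..4]=011100010 (head:  ^)
Cells containing 1 after step 7: {-3, -2, -1, 3} -> 4 cell(s)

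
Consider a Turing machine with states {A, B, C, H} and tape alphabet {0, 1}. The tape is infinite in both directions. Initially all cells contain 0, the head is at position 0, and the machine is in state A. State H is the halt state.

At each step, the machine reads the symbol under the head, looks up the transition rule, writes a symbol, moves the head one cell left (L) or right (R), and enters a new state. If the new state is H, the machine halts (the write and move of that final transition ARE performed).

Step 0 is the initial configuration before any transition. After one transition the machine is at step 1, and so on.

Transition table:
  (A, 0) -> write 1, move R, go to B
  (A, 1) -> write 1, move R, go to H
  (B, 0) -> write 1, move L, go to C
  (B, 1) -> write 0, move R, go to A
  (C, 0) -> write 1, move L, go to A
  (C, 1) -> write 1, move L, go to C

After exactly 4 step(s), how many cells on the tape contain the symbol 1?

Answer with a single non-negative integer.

Step 1: in state A at pos 0, read 0 -> (A,0)->write 1,move R,goto B. Now: state=B, head=1, tape[-1..2]=0100 (head:   ^)
Step 2: in state B at pos 1, read 0 -> (B,0)->write 1,move L,goto C. Now: state=C, head=0, tape[-1..2]=0110 (head:  ^)
Step 3: in state C at pos 0, read 1 -> (C,1)->write 1,move L,goto C. Now: state=C, head=-1, tape[-2..2]=00110 (head:  ^)
Step 4: in state C at pos -1, read 0 -> (C,0)->write 1,move L,goto A. Now: state=A, head=-2, tape[-3..2]=001110 (head:  ^)
Cells containing 1 after step 4: {-1, 0, 1} -> 3 cell(s)

Answer: 3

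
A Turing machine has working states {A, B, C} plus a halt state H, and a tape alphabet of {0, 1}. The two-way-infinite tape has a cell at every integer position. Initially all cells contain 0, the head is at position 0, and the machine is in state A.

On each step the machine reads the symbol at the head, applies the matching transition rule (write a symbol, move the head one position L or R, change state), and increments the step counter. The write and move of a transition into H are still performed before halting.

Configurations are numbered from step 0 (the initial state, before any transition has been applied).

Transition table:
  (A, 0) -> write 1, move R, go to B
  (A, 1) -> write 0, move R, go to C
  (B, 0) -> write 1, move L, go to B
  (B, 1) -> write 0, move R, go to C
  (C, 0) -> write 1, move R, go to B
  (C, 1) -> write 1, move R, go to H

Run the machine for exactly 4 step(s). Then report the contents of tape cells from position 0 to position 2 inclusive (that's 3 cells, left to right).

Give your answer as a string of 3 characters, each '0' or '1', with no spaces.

Step 1: in state A at pos 0, read 0 -> (A,0)->write 1,move R,goto B. Now: state=B, head=1, tape[-1..2]=0100 (head:   ^)
Step 2: in state B at pos 1, read 0 -> (B,0)->write 1,move L,goto B. Now: state=B, head=0, tape[-1..2]=0110 (head:  ^)
Step 3: in state B at pos 0, read 1 -> (B,1)->write 0,move R,goto C. Now: state=C, head=1, tape[-1..2]=0010 (head:   ^)
Step 4: in state C at pos 1, read 1 -> (C,1)->write 1,move R,goto H. Now: state=H, head=2, tape[-1..3]=00100 (head:    ^)

Answer: 010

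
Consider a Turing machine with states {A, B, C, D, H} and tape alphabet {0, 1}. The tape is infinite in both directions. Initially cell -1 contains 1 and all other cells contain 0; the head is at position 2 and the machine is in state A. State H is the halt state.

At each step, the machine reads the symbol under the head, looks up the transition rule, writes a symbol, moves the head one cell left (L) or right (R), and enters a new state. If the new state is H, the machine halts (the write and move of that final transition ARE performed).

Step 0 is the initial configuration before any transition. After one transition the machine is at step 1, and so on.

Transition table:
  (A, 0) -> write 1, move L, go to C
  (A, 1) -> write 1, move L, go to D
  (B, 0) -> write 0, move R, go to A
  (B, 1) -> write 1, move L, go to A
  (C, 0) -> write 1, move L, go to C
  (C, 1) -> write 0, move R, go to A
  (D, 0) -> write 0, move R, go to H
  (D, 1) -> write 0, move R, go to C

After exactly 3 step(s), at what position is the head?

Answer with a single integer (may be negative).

Step 1: in state A at pos 2, read 0 -> (A,0)->write 1,move L,goto C. Now: state=C, head=1, tape[-2..3]=010010 (head:    ^)
Step 2: in state C at pos 1, read 0 -> (C,0)->write 1,move L,goto C. Now: state=C, head=0, tape[-2..3]=010110 (head:   ^)
Step 3: in state C at pos 0, read 0 -> (C,0)->write 1,move L,goto C. Now: state=C, head=-1, tape[-2..3]=011110 (head:  ^)

Answer: -1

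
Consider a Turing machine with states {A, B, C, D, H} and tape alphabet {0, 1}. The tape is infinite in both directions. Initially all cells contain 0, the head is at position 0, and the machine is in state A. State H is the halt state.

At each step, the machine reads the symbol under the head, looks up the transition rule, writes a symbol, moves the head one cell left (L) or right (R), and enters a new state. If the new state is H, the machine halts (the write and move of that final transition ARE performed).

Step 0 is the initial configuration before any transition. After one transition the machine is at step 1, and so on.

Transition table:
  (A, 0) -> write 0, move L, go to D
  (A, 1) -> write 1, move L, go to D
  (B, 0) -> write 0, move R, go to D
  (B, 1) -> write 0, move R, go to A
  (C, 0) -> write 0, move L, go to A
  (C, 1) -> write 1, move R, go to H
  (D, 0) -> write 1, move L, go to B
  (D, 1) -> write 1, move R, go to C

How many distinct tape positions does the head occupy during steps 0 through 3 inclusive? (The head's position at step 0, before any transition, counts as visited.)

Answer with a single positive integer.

Answer: 3

Derivation:
Step 1: in state A at pos 0, read 0 -> (A,0)->write 0,move L,goto D. Now: state=D, head=-1, tape[-2..1]=0000 (head:  ^)
Step 2: in state D at pos -1, read 0 -> (D,0)->write 1,move L,goto B. Now: state=B, head=-2, tape[-3..1]=00100 (head:  ^)
Step 3: in state B at pos -2, read 0 -> (B,0)->write 0,move R,goto D. Now: state=D, head=-1, tape[-3..1]=00100 (head:   ^)
Head positions at steps 0..3: starting at 0, distinct positions visited = {-2, -1, 0} -> 3 position(s)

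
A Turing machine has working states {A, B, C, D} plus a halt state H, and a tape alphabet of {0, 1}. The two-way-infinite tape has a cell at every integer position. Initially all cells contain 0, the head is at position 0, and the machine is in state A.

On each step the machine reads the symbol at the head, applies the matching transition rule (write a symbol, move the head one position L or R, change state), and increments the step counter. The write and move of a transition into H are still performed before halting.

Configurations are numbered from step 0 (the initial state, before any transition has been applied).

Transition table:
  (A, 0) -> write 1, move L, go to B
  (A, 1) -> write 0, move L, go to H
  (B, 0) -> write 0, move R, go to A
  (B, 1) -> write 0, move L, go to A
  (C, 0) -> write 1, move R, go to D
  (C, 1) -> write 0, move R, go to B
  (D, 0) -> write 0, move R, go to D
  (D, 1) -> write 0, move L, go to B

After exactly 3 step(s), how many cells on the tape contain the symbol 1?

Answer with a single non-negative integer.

Answer: 0

Derivation:
Step 1: in state A at pos 0, read 0 -> (A,0)->write 1,move L,goto B. Now: state=B, head=-1, tape[-2..1]=0010 (head:  ^)
Step 2: in state B at pos -1, read 0 -> (B,0)->write 0,move R,goto A. Now: state=A, head=0, tape[-2..1]=0010 (head:   ^)
Step 3: in state A at pos 0, read 1 -> (A,1)->write 0,move L,goto H. Now: state=H, head=-1, tape[-2..1]=0000 (head:  ^)
No cell contains 1 after step 3 -> 0 cell(s)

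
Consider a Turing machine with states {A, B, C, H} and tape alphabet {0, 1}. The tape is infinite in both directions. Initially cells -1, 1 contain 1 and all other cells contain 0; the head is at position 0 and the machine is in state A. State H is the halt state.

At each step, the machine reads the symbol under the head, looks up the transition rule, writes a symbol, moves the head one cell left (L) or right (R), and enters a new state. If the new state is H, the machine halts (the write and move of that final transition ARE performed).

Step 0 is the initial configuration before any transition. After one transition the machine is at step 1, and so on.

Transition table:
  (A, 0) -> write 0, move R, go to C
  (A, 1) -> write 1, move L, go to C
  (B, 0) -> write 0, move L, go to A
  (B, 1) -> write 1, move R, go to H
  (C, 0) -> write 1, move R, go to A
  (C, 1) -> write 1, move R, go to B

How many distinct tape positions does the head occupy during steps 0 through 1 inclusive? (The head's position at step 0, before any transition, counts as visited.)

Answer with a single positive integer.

Step 1: in state A at pos 0, read 0 -> (A,0)->write 0,move R,goto C. Now: state=C, head=1, tape[-2..2]=01010 (head:    ^)
Head positions at steps 0..1: starting at 0, distinct positions visited = {0, 1} -> 2 position(s)

Answer: 2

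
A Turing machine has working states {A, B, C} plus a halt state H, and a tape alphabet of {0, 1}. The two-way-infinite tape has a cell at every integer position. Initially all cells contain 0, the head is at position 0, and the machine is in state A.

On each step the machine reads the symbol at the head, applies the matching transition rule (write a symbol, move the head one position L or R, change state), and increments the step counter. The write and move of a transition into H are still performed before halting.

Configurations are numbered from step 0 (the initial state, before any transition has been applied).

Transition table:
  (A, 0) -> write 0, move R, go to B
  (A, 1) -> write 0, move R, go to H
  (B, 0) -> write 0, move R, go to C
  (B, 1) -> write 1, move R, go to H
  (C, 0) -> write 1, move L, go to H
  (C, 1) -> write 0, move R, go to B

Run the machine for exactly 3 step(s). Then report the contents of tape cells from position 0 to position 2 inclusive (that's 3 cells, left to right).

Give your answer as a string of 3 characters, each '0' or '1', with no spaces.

Step 1: in state A at pos 0, read 0 -> (A,0)->write 0,move R,goto B. Now: state=B, head=1, tape[-1..2]=0000 (head:   ^)
Step 2: in state B at pos 1, read 0 -> (B,0)->write 0,move R,goto C. Now: state=C, head=2, tape[-1..3]=00000 (head:    ^)
Step 3: in state C at pos 2, read 0 -> (C,0)->write 1,move L,goto H. Now: state=H, head=1, tape[-1..3]=00010 (head:   ^)

Answer: 001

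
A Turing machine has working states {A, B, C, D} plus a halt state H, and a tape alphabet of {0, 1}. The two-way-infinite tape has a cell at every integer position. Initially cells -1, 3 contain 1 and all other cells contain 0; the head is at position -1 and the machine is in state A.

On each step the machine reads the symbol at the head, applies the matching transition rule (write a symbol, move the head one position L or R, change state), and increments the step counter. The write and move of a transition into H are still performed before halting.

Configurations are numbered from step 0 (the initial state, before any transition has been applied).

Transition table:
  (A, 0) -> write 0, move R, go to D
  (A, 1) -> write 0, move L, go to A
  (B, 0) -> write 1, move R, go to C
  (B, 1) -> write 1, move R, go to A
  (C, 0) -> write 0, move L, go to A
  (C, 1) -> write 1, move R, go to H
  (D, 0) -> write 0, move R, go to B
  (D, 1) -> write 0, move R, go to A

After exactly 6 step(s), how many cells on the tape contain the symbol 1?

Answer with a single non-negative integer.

Answer: 1

Derivation:
Step 1: in state A at pos -1, read 1 -> (A,1)->write 0,move L,goto A. Now: state=A, head=-2, tape[-3..4]=00000010 (head:  ^)
Step 2: in state A at pos -2, read 0 -> (A,0)->write 0,move R,goto D. Now: state=D, head=-1, tape[-3..4]=00000010 (head:   ^)
Step 3: in state D at pos -1, read 0 -> (D,0)->write 0,move R,goto B. Now: state=B, head=0, tape[-3..4]=00000010 (head:    ^)
Step 4: in state B at pos 0, read 0 -> (B,0)->write 1,move R,goto C. Now: state=C, head=1, tape[-3..4]=00010010 (head:     ^)
Step 5: in state C at pos 1, read 0 -> (C,0)->write 0,move L,goto A. Now: state=A, head=0, tape[-3..4]=00010010 (head:    ^)
Step 6: in state A at pos 0, read 1 -> (A,1)->write 0,move L,goto A. Now: state=A, head=-1, tape[-3..4]=00000010 (head:   ^)
Cells containing 1 after step 6: {3} -> 1 cell(s)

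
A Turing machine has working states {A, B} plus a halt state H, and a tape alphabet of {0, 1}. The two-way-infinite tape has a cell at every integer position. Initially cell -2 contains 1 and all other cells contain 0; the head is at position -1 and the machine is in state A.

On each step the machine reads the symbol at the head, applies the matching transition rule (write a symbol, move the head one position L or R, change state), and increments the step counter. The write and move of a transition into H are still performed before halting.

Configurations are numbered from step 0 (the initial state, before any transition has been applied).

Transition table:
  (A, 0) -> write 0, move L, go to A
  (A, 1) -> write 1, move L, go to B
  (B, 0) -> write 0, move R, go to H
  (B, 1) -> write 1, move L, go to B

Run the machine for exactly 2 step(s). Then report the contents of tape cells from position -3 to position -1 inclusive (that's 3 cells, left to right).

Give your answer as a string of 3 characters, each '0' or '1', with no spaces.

Step 1: in state A at pos -1, read 0 -> (A,0)->write 0,move L,goto A. Now: state=A, head=-2, tape[-3..0]=0100 (head:  ^)
Step 2: in state A at pos -2, read 1 -> (A,1)->write 1,move L,goto B. Now: state=B, head=-3, tape[-4..0]=00100 (head:  ^)

Answer: 010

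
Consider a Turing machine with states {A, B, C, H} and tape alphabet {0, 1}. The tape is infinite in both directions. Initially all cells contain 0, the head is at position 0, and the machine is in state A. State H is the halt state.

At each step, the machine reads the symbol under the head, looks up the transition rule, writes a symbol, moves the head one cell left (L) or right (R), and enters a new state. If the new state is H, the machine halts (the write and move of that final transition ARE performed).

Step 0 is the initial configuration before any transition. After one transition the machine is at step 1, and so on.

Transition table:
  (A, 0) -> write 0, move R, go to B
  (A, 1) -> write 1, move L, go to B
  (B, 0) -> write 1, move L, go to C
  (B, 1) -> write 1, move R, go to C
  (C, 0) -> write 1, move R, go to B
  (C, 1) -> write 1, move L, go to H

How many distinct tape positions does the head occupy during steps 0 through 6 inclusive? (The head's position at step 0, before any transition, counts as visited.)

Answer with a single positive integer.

Answer: 4

Derivation:
Step 1: in state A at pos 0, read 0 -> (A,0)->write 0,move R,goto B. Now: state=B, head=1, tape[-1..2]=0000 (head:   ^)
Step 2: in state B at pos 1, read 0 -> (B,0)->write 1,move L,goto C. Now: state=C, head=0, tape[-1..2]=0010 (head:  ^)
Step 3: in state C at pos 0, read 0 -> (C,0)->write 1,move R,goto B. Now: state=B, head=1, tape[-1..2]=0110 (head:   ^)
Step 4: in state B at pos 1, read 1 -> (B,1)->write 1,move R,goto C. Now: state=C, head=2, tape[-1..3]=01100 (head:    ^)
Step 5: in state C at pos 2, read 0 -> (C,0)->write 1,move R,goto B. Now: state=B, head=3, tape[-1..4]=011100 (head:     ^)
Step 6: in state B at pos 3, read 0 -> (B,0)->write 1,move L,goto C. Now: state=C, head=2, tape[-1..4]=011110 (head:    ^)
Head positions at steps 0..6: starting at 0, distinct positions visited = {0, 1, 2, 3} -> 4 position(s)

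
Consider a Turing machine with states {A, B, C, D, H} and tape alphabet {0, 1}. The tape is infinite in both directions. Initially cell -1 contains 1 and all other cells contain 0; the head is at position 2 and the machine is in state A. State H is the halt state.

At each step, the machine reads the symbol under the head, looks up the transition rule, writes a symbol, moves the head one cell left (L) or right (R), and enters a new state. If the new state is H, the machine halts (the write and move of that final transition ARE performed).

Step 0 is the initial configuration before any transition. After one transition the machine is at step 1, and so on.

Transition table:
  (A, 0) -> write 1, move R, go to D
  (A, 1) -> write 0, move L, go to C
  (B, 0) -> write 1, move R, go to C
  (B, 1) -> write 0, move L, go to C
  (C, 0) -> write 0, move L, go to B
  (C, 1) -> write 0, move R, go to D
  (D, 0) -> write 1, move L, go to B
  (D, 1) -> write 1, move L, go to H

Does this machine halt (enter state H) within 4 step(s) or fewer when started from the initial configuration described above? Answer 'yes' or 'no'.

Answer: no

Derivation:
Step 1: in state A at pos 2, read 0 -> (A,0)->write 1,move R,goto D. Now: state=D, head=3, tape[-2..4]=0100100 (head:      ^)
Step 2: in state D at pos 3, read 0 -> (D,0)->write 1,move L,goto B. Now: state=B, head=2, tape[-2..4]=0100110 (head:     ^)
Step 3: in state B at pos 2, read 1 -> (B,1)->write 0,move L,goto C. Now: state=C, head=1, tape[-2..4]=0100010 (head:    ^)
Step 4: in state C at pos 1, read 0 -> (C,0)->write 0,move L,goto B. Now: state=B, head=0, tape[-2..4]=0100010 (head:   ^)
After 4 step(s): state = B (not H) -> not halted within 4 -> no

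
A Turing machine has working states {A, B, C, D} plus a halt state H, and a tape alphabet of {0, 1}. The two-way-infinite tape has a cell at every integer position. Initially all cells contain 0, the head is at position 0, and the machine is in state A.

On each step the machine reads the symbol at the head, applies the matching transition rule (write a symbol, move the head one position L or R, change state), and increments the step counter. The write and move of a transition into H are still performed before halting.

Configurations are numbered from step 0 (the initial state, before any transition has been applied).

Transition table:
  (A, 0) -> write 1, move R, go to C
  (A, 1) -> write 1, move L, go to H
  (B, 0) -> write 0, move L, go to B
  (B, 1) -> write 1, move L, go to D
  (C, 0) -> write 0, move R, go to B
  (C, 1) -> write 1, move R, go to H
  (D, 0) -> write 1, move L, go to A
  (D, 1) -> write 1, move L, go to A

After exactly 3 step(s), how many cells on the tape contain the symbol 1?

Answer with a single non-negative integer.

Step 1: in state A at pos 0, read 0 -> (A,0)->write 1,move R,goto C. Now: state=C, head=1, tape[-1..2]=0100 (head:   ^)
Step 2: in state C at pos 1, read 0 -> (C,0)->write 0,move R,goto B. Now: state=B, head=2, tape[-1..3]=01000 (head:    ^)
Step 3: in state B at pos 2, read 0 -> (B,0)->write 0,move L,goto B. Now: state=B, head=1, tape[-1..3]=01000 (head:   ^)
Cells containing 1 after step 3: {0} -> 1 cell(s)

Answer: 1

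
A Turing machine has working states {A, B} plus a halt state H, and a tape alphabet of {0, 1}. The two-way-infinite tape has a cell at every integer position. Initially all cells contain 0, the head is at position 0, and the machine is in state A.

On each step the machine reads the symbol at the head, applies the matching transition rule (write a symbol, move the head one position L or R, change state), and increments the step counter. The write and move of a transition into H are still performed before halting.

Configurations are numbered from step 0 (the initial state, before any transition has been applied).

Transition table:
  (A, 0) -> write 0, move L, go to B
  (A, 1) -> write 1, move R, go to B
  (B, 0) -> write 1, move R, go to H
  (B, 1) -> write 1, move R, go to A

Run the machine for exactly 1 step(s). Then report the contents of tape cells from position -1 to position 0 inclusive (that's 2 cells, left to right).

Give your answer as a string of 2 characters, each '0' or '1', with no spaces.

Step 1: in state A at pos 0, read 0 -> (A,0)->write 0,move L,goto B. Now: state=B, head=-1, tape[-2..1]=0000 (head:  ^)

Answer: 00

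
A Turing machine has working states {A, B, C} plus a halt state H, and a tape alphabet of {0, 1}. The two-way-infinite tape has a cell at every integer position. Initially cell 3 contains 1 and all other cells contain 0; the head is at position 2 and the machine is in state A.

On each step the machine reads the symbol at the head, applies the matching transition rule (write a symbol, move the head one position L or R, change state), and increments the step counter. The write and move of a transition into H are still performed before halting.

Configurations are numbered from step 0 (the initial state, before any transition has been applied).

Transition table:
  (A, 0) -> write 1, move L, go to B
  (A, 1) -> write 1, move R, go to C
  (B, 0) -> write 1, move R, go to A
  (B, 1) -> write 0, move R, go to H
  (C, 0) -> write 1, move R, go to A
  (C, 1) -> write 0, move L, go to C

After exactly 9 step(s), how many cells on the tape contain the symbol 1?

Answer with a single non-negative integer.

Answer: 1

Derivation:
Step 1: in state A at pos 2, read 0 -> (A,0)->write 1,move L,goto B. Now: state=B, head=1, tape[0..4]=00110 (head:  ^)
Step 2: in state B at pos 1, read 0 -> (B,0)->write 1,move R,goto A. Now: state=A, head=2, tape[0..4]=01110 (head:   ^)
Step 3: in state A at pos 2, read 1 -> (A,1)->write 1,move R,goto C. Now: state=C, head=3, tape[0..4]=01110 (head:    ^)
Step 4: in state C at pos 3, read 1 -> (C,1)->write 0,move L,goto C. Now: state=C, head=2, tape[0..4]=01100 (head:   ^)
Step 5: in state C at pos 2, read 1 -> (C,1)->write 0,move L,goto C. Now: state=C, head=1, tape[0..4]=01000 (head:  ^)
Step 6: in state C at pos 1, read 1 -> (C,1)->write 0,move L,goto C. Now: state=C, head=0, tape[-1..4]=000000 (head:  ^)
Step 7: in state C at pos 0, read 0 -> (C,0)->write 1,move R,goto A. Now: state=A, head=1, tape[-1..4]=010000 (head:   ^)
Step 8: in state A at pos 1, read 0 -> (A,0)->write 1,move L,goto B. Now: state=B, head=0, tape[-1..4]=011000 (head:  ^)
Step 9: in state B at pos 0, read 1 -> (B,1)->write 0,move R,goto H. Now: state=H, head=1, tape[-1..4]=001000 (head:   ^)
Cells containing 1 after step 9: {1} -> 1 cell(s)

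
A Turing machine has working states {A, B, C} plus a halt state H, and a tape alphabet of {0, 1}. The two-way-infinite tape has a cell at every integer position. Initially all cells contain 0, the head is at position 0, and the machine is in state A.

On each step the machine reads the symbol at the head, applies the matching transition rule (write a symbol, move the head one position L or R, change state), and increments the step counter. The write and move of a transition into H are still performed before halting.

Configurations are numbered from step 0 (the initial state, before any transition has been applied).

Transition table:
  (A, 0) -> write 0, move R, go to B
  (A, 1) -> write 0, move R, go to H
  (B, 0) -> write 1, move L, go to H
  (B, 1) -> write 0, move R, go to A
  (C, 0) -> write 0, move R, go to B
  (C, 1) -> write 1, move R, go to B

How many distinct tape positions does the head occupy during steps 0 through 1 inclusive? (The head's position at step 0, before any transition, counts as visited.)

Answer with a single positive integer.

Answer: 2

Derivation:
Step 1: in state A at pos 0, read 0 -> (A,0)->write 0,move R,goto B. Now: state=B, head=1, tape[-1..2]=0000 (head:   ^)
Head positions at steps 0..1: starting at 0, distinct positions visited = {0, 1} -> 2 position(s)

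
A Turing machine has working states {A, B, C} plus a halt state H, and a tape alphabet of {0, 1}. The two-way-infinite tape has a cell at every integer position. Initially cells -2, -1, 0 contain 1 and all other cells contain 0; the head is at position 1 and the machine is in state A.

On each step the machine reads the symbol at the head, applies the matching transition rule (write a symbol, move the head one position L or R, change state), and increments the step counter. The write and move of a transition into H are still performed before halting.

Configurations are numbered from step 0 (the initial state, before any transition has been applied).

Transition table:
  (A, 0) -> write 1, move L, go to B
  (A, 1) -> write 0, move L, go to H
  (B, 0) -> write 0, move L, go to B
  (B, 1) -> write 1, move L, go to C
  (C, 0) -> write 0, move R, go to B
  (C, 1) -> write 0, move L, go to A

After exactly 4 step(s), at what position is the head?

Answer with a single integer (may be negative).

Answer: -3

Derivation:
Step 1: in state A at pos 1, read 0 -> (A,0)->write 1,move L,goto B. Now: state=B, head=0, tape[-3..2]=011110 (head:    ^)
Step 2: in state B at pos 0, read 1 -> (B,1)->write 1,move L,goto C. Now: state=C, head=-1, tape[-3..2]=011110 (head:   ^)
Step 3: in state C at pos -1, read 1 -> (C,1)->write 0,move L,goto A. Now: state=A, head=-2, tape[-3..2]=010110 (head:  ^)
Step 4: in state A at pos -2, read 1 -> (A,1)->write 0,move L,goto H. Now: state=H, head=-3, tape[-4..2]=0000110 (head:  ^)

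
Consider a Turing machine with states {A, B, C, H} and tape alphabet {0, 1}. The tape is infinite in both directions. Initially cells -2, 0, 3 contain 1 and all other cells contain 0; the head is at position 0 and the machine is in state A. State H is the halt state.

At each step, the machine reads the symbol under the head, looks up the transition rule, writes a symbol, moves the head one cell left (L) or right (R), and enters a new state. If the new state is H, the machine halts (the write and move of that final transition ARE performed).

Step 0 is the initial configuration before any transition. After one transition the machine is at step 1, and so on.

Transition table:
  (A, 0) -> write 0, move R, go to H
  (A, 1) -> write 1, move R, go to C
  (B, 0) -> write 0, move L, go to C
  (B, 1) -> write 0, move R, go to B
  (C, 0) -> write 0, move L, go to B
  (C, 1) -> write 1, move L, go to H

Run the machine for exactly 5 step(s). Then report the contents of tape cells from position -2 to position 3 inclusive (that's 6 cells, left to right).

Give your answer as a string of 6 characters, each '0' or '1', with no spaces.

Step 1: in state A at pos 0, read 1 -> (A,1)->write 1,move R,goto C. Now: state=C, head=1, tape[-3..4]=01010010 (head:     ^)
Step 2: in state C at pos 1, read 0 -> (C,0)->write 0,move L,goto B. Now: state=B, head=0, tape[-3..4]=01010010 (head:    ^)
Step 3: in state B at pos 0, read 1 -> (B,1)->write 0,move R,goto B. Now: state=B, head=1, tape[-3..4]=01000010 (head:     ^)
Step 4: in state B at pos 1, read 0 -> (B,0)->write 0,move L,goto C. Now: state=C, head=0, tape[-3..4]=01000010 (head:    ^)
Step 5: in state C at pos 0, read 0 -> (C,0)->write 0,move L,goto B. Now: state=B, head=-1, tape[-3..4]=01000010 (head:   ^)

Answer: 100001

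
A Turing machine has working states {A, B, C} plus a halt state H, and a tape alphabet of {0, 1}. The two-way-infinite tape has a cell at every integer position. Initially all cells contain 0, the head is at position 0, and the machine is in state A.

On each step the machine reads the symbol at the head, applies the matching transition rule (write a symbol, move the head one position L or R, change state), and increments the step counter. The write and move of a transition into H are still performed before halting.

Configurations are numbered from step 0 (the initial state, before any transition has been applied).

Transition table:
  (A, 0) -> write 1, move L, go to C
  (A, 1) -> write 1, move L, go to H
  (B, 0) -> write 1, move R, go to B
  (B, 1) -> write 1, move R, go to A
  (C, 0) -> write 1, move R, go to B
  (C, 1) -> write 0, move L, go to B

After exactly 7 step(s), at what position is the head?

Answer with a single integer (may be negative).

Answer: -1

Derivation:
Step 1: in state A at pos 0, read 0 -> (A,0)->write 1,move L,goto C. Now: state=C, head=-1, tape[-2..1]=0010 (head:  ^)
Step 2: in state C at pos -1, read 0 -> (C,0)->write 1,move R,goto B. Now: state=B, head=0, tape[-2..1]=0110 (head:   ^)
Step 3: in state B at pos 0, read 1 -> (B,1)->write 1,move R,goto A. Now: state=A, head=1, tape[-2..2]=01100 (head:    ^)
Step 4: in state A at pos 1, read 0 -> (A,0)->write 1,move L,goto C. Now: state=C, head=0, tape[-2..2]=01110 (head:   ^)
Step 5: in state C at pos 0, read 1 -> (C,1)->write 0,move L,goto B. Now: state=B, head=-1, tape[-2..2]=01010 (head:  ^)
Step 6: in state B at pos -1, read 1 -> (B,1)->write 1,move R,goto A. Now: state=A, head=0, tape[-2..2]=01010 (head:   ^)
Step 7: in state A at pos 0, read 0 -> (A,0)->write 1,move L,goto C. Now: state=C, head=-1, tape[-2..2]=01110 (head:  ^)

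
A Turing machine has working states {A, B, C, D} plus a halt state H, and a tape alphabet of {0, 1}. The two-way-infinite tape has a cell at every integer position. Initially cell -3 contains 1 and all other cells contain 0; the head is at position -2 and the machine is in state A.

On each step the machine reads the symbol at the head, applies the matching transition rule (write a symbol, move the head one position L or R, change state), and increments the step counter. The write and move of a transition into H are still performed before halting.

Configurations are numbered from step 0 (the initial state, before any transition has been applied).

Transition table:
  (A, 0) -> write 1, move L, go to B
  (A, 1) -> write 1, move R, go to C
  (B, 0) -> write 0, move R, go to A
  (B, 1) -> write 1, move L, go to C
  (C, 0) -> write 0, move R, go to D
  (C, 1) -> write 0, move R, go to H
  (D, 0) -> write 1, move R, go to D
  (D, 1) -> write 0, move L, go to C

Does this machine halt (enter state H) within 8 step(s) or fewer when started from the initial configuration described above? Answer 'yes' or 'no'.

Answer: yes

Derivation:
Step 1: in state A at pos -2, read 0 -> (A,0)->write 1,move L,goto B. Now: state=B, head=-3, tape[-4..-1]=0110 (head:  ^)
Step 2: in state B at pos -3, read 1 -> (B,1)->write 1,move L,goto C. Now: state=C, head=-4, tape[-5..-1]=00110 (head:  ^)
Step 3: in state C at pos -4, read 0 -> (C,0)->write 0,move R,goto D. Now: state=D, head=-3, tape[-5..-1]=00110 (head:   ^)
Step 4: in state D at pos -3, read 1 -> (D,1)->write 0,move L,goto C. Now: state=C, head=-4, tape[-5..-1]=00010 (head:  ^)
Step 5: in state C at pos -4, read 0 -> (C,0)->write 0,move R,goto D. Now: state=D, head=-3, tape[-5..-1]=00010 (head:   ^)
Step 6: in state D at pos -3, read 0 -> (D,0)->write 1,move R,goto D. Now: state=D, head=-2, tape[-5..-1]=00110 (head:    ^)
Step 7: in state D at pos -2, read 1 -> (D,1)->write 0,move L,goto C. Now: state=C, head=-3, tape[-5..-1]=00100 (head:   ^)
Step 8: in state C at pos -3, read 1 -> (C,1)->write 0,move R,goto H. Now: state=H, head=-2, tape[-5..-1]=00000 (head:    ^)
State H reached at step 8; 8 <= 8 -> yes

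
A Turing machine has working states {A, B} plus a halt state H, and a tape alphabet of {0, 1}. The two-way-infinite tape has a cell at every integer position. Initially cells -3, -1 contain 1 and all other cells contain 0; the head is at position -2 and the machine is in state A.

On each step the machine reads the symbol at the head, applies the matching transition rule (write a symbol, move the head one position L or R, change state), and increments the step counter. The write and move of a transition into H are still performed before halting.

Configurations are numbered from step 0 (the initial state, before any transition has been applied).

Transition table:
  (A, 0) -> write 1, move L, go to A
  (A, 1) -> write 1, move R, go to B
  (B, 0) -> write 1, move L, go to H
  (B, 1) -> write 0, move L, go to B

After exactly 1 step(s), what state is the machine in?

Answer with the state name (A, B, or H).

Step 1: in state A at pos -2, read 0 -> (A,0)->write 1,move L,goto A. Now: state=A, head=-3, tape[-4..0]=01110 (head:  ^)

Answer: A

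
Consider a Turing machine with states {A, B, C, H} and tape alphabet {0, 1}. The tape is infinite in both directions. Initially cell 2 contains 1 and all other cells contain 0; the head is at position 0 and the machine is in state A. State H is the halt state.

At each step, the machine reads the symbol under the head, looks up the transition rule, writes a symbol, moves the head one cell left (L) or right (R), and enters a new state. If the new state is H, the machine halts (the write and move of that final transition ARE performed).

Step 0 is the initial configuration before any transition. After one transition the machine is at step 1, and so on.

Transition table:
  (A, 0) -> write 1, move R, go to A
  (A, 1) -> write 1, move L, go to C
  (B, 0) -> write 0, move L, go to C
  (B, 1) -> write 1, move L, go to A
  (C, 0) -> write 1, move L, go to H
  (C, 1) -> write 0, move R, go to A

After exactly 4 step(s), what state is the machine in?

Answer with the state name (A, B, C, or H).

Answer: A

Derivation:
Step 1: in state A at pos 0, read 0 -> (A,0)->write 1,move R,goto A. Now: state=A, head=1, tape[-1..3]=01010 (head:   ^)
Step 2: in state A at pos 1, read 0 -> (A,0)->write 1,move R,goto A. Now: state=A, head=2, tape[-1..3]=01110 (head:    ^)
Step 3: in state A at pos 2, read 1 -> (A,1)->write 1,move L,goto C. Now: state=C, head=1, tape[-1..3]=01110 (head:   ^)
Step 4: in state C at pos 1, read 1 -> (C,1)->write 0,move R,goto A. Now: state=A, head=2, tape[-1..3]=01010 (head:    ^)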